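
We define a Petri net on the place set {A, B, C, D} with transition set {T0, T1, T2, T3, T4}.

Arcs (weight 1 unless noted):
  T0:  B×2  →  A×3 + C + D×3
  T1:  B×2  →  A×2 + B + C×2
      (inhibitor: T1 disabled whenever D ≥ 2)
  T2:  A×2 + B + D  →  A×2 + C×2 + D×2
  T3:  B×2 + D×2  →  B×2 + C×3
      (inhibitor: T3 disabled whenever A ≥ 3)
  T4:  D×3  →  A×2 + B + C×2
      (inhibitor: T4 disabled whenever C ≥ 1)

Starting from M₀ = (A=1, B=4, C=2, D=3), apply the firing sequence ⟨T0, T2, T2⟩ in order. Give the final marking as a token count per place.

(A=4, B=0, C=7, D=8)

step 1: fire T0:  (A=1, B=4, C=2, D=3) → (A=4, B=2, C=3, D=6)
step 2: fire T2:  (A=4, B=2, C=3, D=6) → (A=4, B=1, C=5, D=7)
step 3: fire T2:  (A=4, B=1, C=5, D=7) → (A=4, B=0, C=7, D=8)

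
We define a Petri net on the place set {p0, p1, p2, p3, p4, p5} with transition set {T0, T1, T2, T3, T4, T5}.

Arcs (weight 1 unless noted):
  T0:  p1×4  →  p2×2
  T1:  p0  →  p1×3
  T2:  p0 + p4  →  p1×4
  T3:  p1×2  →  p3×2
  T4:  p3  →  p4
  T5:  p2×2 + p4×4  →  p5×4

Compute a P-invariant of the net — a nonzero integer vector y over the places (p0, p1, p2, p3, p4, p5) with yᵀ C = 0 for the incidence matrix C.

y = (p0:3, p1:1, p2:2, p3:1, p4:1, p5:2)

Incidence matrix C (rows=places, cols=transitions):
       T0   T1   T2   T3   T4   T5
   p0   0   -1   -1    0    0    0
   p1  -4    3    4   -2    0    0
   p2   2    0    0    0    0   -2
   p3   0    0    0    2   -1    0
   p4   0    0   -1    0    1   -4
   p5   0    0    0    0    0    4

Candidate y = [3, 1, 2, 1, 1, 2]; check y·C column-wise:
  col T0: 3·0 + 1·-4 + 2·2 + 1·0 + 1·0 + 2·0 = 0
  col T1: 3·-1 + 1·3 + 2·0 + 1·0 + 1·0 + 2·0 = 0
  col T2: 3·-1 + 1·4 + 2·0 + 1·0 + 1·-1 + 2·0 = 0
  col T3: 3·0 + 1·-2 + 2·0 + 1·2 + 1·0 + 2·0 = 0
  col T4: 3·0 + 1·0 + 2·0 + 1·-1 + 1·1 + 2·0 = 0
  col T5: 3·0 + 1·0 + 2·-2 + 1·0 + 1·-4 + 2·4 = 0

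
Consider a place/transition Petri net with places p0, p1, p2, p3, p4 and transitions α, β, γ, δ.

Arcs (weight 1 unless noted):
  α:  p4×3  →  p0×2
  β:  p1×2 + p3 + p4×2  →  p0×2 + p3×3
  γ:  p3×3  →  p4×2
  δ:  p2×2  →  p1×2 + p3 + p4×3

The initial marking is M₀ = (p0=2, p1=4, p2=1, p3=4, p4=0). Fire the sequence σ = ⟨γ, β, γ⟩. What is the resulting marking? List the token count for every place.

step 1: fire γ:  (p0=2, p1=4, p2=1, p3=4, p4=0) → (p0=2, p1=4, p2=1, p3=1, p4=2)
step 2: fire β:  (p0=2, p1=4, p2=1, p3=1, p4=2) → (p0=4, p1=2, p2=1, p3=3, p4=0)
step 3: fire γ:  (p0=4, p1=2, p2=1, p3=3, p4=0) → (p0=4, p1=2, p2=1, p3=0, p4=2)

(p0=4, p1=2, p2=1, p3=0, p4=2)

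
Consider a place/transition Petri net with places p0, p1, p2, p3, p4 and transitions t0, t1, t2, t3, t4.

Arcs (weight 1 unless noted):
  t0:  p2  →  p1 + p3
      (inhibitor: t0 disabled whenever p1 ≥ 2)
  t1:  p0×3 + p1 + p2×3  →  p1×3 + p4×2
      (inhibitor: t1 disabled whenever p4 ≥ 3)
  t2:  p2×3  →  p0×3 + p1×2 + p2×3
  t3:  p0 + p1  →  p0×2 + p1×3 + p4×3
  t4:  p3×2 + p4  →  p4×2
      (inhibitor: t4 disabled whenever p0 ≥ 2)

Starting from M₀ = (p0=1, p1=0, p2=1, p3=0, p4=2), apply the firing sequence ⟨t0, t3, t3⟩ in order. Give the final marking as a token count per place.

step 1: fire t0:  (p0=1, p1=0, p2=1, p3=0, p4=2) → (p0=1, p1=1, p2=0, p3=1, p4=2)
step 2: fire t3:  (p0=1, p1=1, p2=0, p3=1, p4=2) → (p0=2, p1=3, p2=0, p3=1, p4=5)
step 3: fire t3:  (p0=2, p1=3, p2=0, p3=1, p4=5) → (p0=3, p1=5, p2=0, p3=1, p4=8)

(p0=3, p1=5, p2=0, p3=1, p4=8)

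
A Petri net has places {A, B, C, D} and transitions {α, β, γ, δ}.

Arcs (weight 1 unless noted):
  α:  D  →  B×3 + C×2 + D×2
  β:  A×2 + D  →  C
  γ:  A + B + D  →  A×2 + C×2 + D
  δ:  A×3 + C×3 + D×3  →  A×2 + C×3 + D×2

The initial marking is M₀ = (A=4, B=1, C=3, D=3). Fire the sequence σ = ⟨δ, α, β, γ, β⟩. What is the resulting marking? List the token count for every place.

(A=0, B=3, C=9, D=1)

step 1: fire δ:  (A=4, B=1, C=3, D=3) → (A=3, B=1, C=3, D=2)
step 2: fire α:  (A=3, B=1, C=3, D=2) → (A=3, B=4, C=5, D=3)
step 3: fire β:  (A=3, B=4, C=5, D=3) → (A=1, B=4, C=6, D=2)
step 4: fire γ:  (A=1, B=4, C=6, D=2) → (A=2, B=3, C=8, D=2)
step 5: fire β:  (A=2, B=3, C=8, D=2) → (A=0, B=3, C=9, D=1)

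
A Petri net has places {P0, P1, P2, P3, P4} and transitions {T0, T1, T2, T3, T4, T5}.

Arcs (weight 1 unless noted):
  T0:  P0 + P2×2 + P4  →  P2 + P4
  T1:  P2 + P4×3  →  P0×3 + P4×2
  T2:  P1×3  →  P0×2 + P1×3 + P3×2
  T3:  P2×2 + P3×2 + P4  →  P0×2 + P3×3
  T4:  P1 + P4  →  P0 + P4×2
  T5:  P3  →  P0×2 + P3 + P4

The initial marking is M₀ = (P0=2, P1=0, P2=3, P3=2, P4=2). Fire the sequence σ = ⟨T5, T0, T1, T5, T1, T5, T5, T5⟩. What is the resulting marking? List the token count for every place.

(P0=17, P1=0, P2=0, P3=2, P4=5)

step 1: fire T5:  (P0=2, P1=0, P2=3, P3=2, P4=2) → (P0=4, P1=0, P2=3, P3=2, P4=3)
step 2: fire T0:  (P0=4, P1=0, P2=3, P3=2, P4=3) → (P0=3, P1=0, P2=2, P3=2, P4=3)
step 3: fire T1:  (P0=3, P1=0, P2=2, P3=2, P4=3) → (P0=6, P1=0, P2=1, P3=2, P4=2)
step 4: fire T5:  (P0=6, P1=0, P2=1, P3=2, P4=2) → (P0=8, P1=0, P2=1, P3=2, P4=3)
step 5: fire T1:  (P0=8, P1=0, P2=1, P3=2, P4=3) → (P0=11, P1=0, P2=0, P3=2, P4=2)
step 6: fire T5:  (P0=11, P1=0, P2=0, P3=2, P4=2) → (P0=13, P1=0, P2=0, P3=2, P4=3)
step 7: fire T5:  (P0=13, P1=0, P2=0, P3=2, P4=3) → (P0=15, P1=0, P2=0, P3=2, P4=4)
step 8: fire T5:  (P0=15, P1=0, P2=0, P3=2, P4=4) → (P0=17, P1=0, P2=0, P3=2, P4=5)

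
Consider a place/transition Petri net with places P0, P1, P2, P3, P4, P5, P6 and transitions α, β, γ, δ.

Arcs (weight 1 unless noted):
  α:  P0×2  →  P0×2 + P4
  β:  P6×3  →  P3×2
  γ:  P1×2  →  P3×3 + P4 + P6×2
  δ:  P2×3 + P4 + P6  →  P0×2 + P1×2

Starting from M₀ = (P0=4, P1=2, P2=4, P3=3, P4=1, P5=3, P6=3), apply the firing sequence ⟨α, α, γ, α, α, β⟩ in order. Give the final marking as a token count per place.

(P0=4, P1=0, P2=4, P3=8, P4=6, P5=3, P6=2)

step 1: fire α:  (P0=4, P1=2, P2=4, P3=3, P4=1, P5=3, P6=3) → (P0=4, P1=2, P2=4, P3=3, P4=2, P5=3, P6=3)
step 2: fire α:  (P0=4, P1=2, P2=4, P3=3, P4=2, P5=3, P6=3) → (P0=4, P1=2, P2=4, P3=3, P4=3, P5=3, P6=3)
step 3: fire γ:  (P0=4, P1=2, P2=4, P3=3, P4=3, P5=3, P6=3) → (P0=4, P1=0, P2=4, P3=6, P4=4, P5=3, P6=5)
step 4: fire α:  (P0=4, P1=0, P2=4, P3=6, P4=4, P5=3, P6=5) → (P0=4, P1=0, P2=4, P3=6, P4=5, P5=3, P6=5)
step 5: fire α:  (P0=4, P1=0, P2=4, P3=6, P4=5, P5=3, P6=5) → (P0=4, P1=0, P2=4, P3=6, P4=6, P5=3, P6=5)
step 6: fire β:  (P0=4, P1=0, P2=4, P3=6, P4=6, P5=3, P6=5) → (P0=4, P1=0, P2=4, P3=8, P4=6, P5=3, P6=2)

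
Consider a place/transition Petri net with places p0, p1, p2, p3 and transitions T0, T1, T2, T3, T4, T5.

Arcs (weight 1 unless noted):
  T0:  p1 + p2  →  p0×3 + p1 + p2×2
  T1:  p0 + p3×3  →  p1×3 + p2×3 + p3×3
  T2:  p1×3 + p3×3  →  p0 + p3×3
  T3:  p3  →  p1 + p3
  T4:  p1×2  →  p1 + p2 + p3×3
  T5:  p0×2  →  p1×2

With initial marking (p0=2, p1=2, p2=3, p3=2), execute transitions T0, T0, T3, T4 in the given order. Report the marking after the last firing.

step 1: fire T0:  (p0=2, p1=2, p2=3, p3=2) → (p0=5, p1=2, p2=4, p3=2)
step 2: fire T0:  (p0=5, p1=2, p2=4, p3=2) → (p0=8, p1=2, p2=5, p3=2)
step 3: fire T3:  (p0=8, p1=2, p2=5, p3=2) → (p0=8, p1=3, p2=5, p3=2)
step 4: fire T4:  (p0=8, p1=3, p2=5, p3=2) → (p0=8, p1=2, p2=6, p3=5)

(p0=8, p1=2, p2=6, p3=5)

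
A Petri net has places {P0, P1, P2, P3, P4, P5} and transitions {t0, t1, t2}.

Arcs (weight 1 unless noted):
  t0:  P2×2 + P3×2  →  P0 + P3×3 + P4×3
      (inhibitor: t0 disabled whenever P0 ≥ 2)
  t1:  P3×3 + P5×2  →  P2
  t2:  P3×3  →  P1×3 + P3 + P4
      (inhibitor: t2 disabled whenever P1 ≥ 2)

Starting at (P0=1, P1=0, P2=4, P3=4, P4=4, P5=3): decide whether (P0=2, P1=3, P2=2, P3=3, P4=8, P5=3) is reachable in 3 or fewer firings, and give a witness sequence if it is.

YES — reachable via ⟨t0, t2⟩ (2 firings)

step 1: fire t0:  (P0=1, P1=0, P2=4, P3=4, P4=4, P5=3) → (P0=2, P1=0, P2=2, P3=5, P4=7, P5=3)
step 2: fire t2:  (P0=2, P1=0, P2=2, P3=5, P4=7, P5=3) → (P0=2, P1=3, P2=2, P3=3, P4=8, P5=3)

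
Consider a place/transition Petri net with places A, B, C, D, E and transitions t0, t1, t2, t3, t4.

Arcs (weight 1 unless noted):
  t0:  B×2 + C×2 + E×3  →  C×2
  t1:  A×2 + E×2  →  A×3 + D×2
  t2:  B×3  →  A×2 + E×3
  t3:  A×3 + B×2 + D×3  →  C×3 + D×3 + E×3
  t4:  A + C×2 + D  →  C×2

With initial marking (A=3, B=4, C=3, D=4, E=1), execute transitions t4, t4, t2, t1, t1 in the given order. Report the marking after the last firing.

step 1: fire t4:  (A=3, B=4, C=3, D=4, E=1) → (A=2, B=4, C=3, D=3, E=1)
step 2: fire t4:  (A=2, B=4, C=3, D=3, E=1) → (A=1, B=4, C=3, D=2, E=1)
step 3: fire t2:  (A=1, B=4, C=3, D=2, E=1) → (A=3, B=1, C=3, D=2, E=4)
step 4: fire t1:  (A=3, B=1, C=3, D=2, E=4) → (A=4, B=1, C=3, D=4, E=2)
step 5: fire t1:  (A=4, B=1, C=3, D=4, E=2) → (A=5, B=1, C=3, D=6, E=0)

(A=5, B=1, C=3, D=6, E=0)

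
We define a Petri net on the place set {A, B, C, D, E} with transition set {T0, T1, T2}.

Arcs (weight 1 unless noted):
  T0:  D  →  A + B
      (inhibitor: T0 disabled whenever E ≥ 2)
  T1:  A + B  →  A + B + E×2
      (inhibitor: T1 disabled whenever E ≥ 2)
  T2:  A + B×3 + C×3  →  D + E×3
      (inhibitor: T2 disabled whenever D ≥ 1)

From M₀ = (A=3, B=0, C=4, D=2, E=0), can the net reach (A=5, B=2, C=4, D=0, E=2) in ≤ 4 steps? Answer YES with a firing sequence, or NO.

step 1: fire T0:  (A=3, B=0, C=4, D=2, E=0) → (A=4, B=1, C=4, D=1, E=0)
step 2: fire T0:  (A=4, B=1, C=4, D=1, E=0) → (A=5, B=2, C=4, D=0, E=0)
step 3: fire T1:  (A=5, B=2, C=4, D=0, E=0) → (A=5, B=2, C=4, D=0, E=2)

YES — reachable via ⟨T0, T0, T1⟩ (3 firings)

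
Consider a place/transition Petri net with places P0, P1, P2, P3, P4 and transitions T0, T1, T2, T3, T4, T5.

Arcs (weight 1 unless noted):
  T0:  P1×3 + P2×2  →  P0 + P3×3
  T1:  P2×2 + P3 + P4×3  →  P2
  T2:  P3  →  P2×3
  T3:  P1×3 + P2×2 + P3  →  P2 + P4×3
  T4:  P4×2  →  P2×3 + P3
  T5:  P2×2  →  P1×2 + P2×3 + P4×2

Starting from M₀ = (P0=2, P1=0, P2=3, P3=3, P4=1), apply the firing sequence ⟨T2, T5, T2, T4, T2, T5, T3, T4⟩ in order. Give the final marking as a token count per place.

step 1: fire T2:  (P0=2, P1=0, P2=3, P3=3, P4=1) → (P0=2, P1=0, P2=6, P3=2, P4=1)
step 2: fire T5:  (P0=2, P1=0, P2=6, P3=2, P4=1) → (P0=2, P1=2, P2=7, P3=2, P4=3)
step 3: fire T2:  (P0=2, P1=2, P2=7, P3=2, P4=3) → (P0=2, P1=2, P2=10, P3=1, P4=3)
step 4: fire T4:  (P0=2, P1=2, P2=10, P3=1, P4=3) → (P0=2, P1=2, P2=13, P3=2, P4=1)
step 5: fire T2:  (P0=2, P1=2, P2=13, P3=2, P4=1) → (P0=2, P1=2, P2=16, P3=1, P4=1)
step 6: fire T5:  (P0=2, P1=2, P2=16, P3=1, P4=1) → (P0=2, P1=4, P2=17, P3=1, P4=3)
step 7: fire T3:  (P0=2, P1=4, P2=17, P3=1, P4=3) → (P0=2, P1=1, P2=16, P3=0, P4=6)
step 8: fire T4:  (P0=2, P1=1, P2=16, P3=0, P4=6) → (P0=2, P1=1, P2=19, P3=1, P4=4)

(P0=2, P1=1, P2=19, P3=1, P4=4)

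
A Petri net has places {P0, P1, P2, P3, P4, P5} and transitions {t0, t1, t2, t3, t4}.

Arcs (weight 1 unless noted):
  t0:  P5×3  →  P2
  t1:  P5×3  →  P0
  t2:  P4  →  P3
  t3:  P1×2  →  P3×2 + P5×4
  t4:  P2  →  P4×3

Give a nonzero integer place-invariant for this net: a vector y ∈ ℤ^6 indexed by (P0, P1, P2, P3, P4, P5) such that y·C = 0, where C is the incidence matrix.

Incidence matrix C (rows=places, cols=transitions):
       t0   t1   t2   t3   t4
   P0   0    1    0    0    0
   P1   0    0    0   -2    0
   P2   1    0    0    0   -1
   P3   0    0    1    2    0
   P4   0    0   -1    0    3
   P5  -3   -3    0    4    0

Candidate y = [3, 3, 3, 1, 1, 1]; check y·C column-wise:
  col t0: 3·0 + 3·0 + 3·1 + 1·0 + 1·0 + 1·-3 = 0
  col t1: 3·1 + 3·0 + 3·0 + 1·0 + 1·0 + 1·-3 = 0
  col t2: 3·0 + 3·0 + 3·0 + 1·1 + 1·-1 + 1·0 = 0
  col t3: 3·0 + 3·-2 + 3·0 + 1·2 + 1·0 + 1·4 = 0
  col t4: 3·0 + 3·0 + 3·-1 + 1·0 + 1·3 + 1·0 = 0

y = (P0:3, P1:3, P2:3, P3:1, P4:1, P5:1)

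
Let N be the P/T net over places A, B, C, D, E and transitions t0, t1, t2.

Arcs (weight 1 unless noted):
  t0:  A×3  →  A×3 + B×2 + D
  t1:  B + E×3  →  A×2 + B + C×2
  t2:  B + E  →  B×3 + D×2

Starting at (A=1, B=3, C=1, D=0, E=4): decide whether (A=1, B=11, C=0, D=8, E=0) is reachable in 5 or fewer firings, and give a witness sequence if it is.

depth 0: 1 marking
depth 1: 3 markings reached so far
depth 2: 6 markings reached so far
depth 3: 9 markings reached so far
depth 4: 12 markings reached so far
depth 5: 14 markings reached so far
target is not among the 14 markings reachable within 5 steps

NO — not reachable within 5 firings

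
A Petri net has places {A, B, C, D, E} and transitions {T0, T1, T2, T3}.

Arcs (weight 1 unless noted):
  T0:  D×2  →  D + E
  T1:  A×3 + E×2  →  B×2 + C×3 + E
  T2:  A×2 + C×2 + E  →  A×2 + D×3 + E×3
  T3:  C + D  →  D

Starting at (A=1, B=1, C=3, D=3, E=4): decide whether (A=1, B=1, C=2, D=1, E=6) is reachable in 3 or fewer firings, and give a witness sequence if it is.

YES — reachable via ⟨T0, T0, T3⟩ (3 firings)

step 1: fire T0:  (A=1, B=1, C=3, D=3, E=4) → (A=1, B=1, C=3, D=2, E=5)
step 2: fire T0:  (A=1, B=1, C=3, D=2, E=5) → (A=1, B=1, C=3, D=1, E=6)
step 3: fire T3:  (A=1, B=1, C=3, D=1, E=6) → (A=1, B=1, C=2, D=1, E=6)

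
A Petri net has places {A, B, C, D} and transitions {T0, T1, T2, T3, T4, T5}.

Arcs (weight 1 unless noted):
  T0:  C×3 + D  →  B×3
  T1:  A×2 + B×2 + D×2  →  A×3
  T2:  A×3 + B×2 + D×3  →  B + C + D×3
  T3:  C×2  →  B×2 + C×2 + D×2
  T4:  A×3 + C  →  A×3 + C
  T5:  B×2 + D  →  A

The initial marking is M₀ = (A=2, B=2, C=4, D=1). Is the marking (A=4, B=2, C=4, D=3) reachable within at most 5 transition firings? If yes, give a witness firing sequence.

step 1: fire T3:  (A=2, B=2, C=4, D=1) → (A=2, B=4, C=4, D=3)
step 2: fire T3:  (A=2, B=4, C=4, D=3) → (A=2, B=6, C=4, D=5)
step 3: fire T5:  (A=2, B=6, C=4, D=5) → (A=3, B=4, C=4, D=4)
step 4: fire T5:  (A=3, B=4, C=4, D=4) → (A=4, B=2, C=4, D=3)

YES — reachable via ⟨T3, T3, T5, T5⟩ (4 firings)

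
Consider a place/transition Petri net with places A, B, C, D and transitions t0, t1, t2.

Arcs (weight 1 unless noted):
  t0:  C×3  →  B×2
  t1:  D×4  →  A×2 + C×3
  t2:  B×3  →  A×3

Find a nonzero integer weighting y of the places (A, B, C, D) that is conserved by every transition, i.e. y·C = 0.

y = (A:3, B:3, C:2, D:3)

Incidence matrix C (rows=places, cols=transitions):
       t0   t1   t2
    A   0    2    3
    B   2    0   -3
    C  -3    3    0
    D   0   -4    0

Candidate y = [3, 3, 2, 3]; check y·C column-wise:
  col t0: 3·0 + 3·2 + 2·-3 + 3·0 = 0
  col t1: 3·2 + 3·0 + 2·3 + 3·-4 = 0
  col t2: 3·3 + 3·-3 + 2·0 + 3·0 = 0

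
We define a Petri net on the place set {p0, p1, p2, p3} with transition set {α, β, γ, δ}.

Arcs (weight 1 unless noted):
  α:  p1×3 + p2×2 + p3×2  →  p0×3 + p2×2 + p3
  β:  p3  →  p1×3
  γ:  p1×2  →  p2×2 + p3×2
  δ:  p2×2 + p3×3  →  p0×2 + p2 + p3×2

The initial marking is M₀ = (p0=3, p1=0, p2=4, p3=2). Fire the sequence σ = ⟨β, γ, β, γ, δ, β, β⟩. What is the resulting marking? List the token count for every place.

step 1: fire β:  (p0=3, p1=0, p2=4, p3=2) → (p0=3, p1=3, p2=4, p3=1)
step 2: fire γ:  (p0=3, p1=3, p2=4, p3=1) → (p0=3, p1=1, p2=6, p3=3)
step 3: fire β:  (p0=3, p1=1, p2=6, p3=3) → (p0=3, p1=4, p2=6, p3=2)
step 4: fire γ:  (p0=3, p1=4, p2=6, p3=2) → (p0=3, p1=2, p2=8, p3=4)
step 5: fire δ:  (p0=3, p1=2, p2=8, p3=4) → (p0=5, p1=2, p2=7, p3=3)
step 6: fire β:  (p0=5, p1=2, p2=7, p3=3) → (p0=5, p1=5, p2=7, p3=2)
step 7: fire β:  (p0=5, p1=5, p2=7, p3=2) → (p0=5, p1=8, p2=7, p3=1)

(p0=5, p1=8, p2=7, p3=1)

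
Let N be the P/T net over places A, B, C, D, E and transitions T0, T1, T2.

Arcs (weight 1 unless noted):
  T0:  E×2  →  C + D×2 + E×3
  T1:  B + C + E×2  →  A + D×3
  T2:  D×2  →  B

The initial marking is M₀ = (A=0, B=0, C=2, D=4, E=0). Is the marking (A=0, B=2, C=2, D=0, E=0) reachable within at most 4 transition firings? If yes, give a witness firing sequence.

YES — reachable via ⟨T2, T2⟩ (2 firings)

step 1: fire T2:  (A=0, B=0, C=2, D=4, E=0) → (A=0, B=1, C=2, D=2, E=0)
step 2: fire T2:  (A=0, B=1, C=2, D=2, E=0) → (A=0, B=2, C=2, D=0, E=0)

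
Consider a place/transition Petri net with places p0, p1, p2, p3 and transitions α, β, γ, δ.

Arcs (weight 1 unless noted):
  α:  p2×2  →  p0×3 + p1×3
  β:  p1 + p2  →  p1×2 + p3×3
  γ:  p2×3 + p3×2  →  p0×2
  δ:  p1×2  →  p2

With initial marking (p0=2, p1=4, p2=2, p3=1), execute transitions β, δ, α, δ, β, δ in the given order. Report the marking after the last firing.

(p0=5, p1=3, p2=1, p3=7)

step 1: fire β:  (p0=2, p1=4, p2=2, p3=1) → (p0=2, p1=5, p2=1, p3=4)
step 2: fire δ:  (p0=2, p1=5, p2=1, p3=4) → (p0=2, p1=3, p2=2, p3=4)
step 3: fire α:  (p0=2, p1=3, p2=2, p3=4) → (p0=5, p1=6, p2=0, p3=4)
step 4: fire δ:  (p0=5, p1=6, p2=0, p3=4) → (p0=5, p1=4, p2=1, p3=4)
step 5: fire β:  (p0=5, p1=4, p2=1, p3=4) → (p0=5, p1=5, p2=0, p3=7)
step 6: fire δ:  (p0=5, p1=5, p2=0, p3=7) → (p0=5, p1=3, p2=1, p3=7)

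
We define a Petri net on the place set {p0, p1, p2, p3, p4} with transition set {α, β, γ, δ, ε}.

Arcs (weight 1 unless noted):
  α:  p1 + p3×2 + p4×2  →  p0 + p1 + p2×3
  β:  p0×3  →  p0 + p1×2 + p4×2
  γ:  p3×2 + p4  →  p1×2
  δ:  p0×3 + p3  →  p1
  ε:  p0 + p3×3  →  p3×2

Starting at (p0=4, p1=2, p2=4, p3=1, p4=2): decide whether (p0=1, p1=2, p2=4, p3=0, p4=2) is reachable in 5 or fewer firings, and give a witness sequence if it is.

depth 0: 1 marking
depth 1: 3 markings reached so far
depth 2: 3 markings reached so far
(frontier empty at depth 2; search complete)
target is not among the 3 markings reachable within 5 steps

NO — not reachable within 5 firings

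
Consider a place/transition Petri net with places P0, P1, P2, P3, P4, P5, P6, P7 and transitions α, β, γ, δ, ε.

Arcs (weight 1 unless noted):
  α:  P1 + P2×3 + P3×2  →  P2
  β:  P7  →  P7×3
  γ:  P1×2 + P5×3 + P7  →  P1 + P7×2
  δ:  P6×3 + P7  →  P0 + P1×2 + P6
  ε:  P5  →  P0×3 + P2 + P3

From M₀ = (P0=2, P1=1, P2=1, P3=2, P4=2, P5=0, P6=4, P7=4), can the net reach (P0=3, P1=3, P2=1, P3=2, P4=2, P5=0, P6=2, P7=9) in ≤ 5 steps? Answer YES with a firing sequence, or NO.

step 1: fire β:  (P0=2, P1=1, P2=1, P3=2, P4=2, P5=0, P6=4, P7=4) → (P0=2, P1=1, P2=1, P3=2, P4=2, P5=0, P6=4, P7=6)
step 2: fire β:  (P0=2, P1=1, P2=1, P3=2, P4=2, P5=0, P6=4, P7=6) → (P0=2, P1=1, P2=1, P3=2, P4=2, P5=0, P6=4, P7=8)
step 3: fire β:  (P0=2, P1=1, P2=1, P3=2, P4=2, P5=0, P6=4, P7=8) → (P0=2, P1=1, P2=1, P3=2, P4=2, P5=0, P6=4, P7=10)
step 4: fire δ:  (P0=2, P1=1, P2=1, P3=2, P4=2, P5=0, P6=4, P7=10) → (P0=3, P1=3, P2=1, P3=2, P4=2, P5=0, P6=2, P7=9)

YES — reachable via ⟨β, β, β, δ⟩ (4 firings)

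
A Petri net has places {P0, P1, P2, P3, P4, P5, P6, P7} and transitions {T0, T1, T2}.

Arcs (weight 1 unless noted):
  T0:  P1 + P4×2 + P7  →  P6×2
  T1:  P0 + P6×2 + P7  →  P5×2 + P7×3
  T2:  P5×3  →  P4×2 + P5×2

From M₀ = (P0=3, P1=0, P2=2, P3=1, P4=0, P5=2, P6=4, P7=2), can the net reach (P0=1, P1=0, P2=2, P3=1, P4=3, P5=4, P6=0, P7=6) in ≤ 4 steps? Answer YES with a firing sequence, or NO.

depth 0: 1 marking
depth 1: 2 markings reached so far
depth 2: 4 markings reached so far
depth 3: 6 markings reached so far
depth 4: 7 markings reached so far
target is not among the 7 markings reachable within 4 steps

NO — not reachable within 4 firings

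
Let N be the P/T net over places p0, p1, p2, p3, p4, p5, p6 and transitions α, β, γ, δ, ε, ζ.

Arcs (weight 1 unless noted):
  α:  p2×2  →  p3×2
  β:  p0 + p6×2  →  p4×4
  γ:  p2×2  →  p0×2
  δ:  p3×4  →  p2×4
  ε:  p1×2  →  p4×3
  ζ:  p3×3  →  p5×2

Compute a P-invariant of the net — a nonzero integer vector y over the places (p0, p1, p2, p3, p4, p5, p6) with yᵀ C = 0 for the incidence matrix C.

y = (p0:8, p1:3, p2:8, p3:8, p4:2, p5:12, p6:0)

Incidence matrix C (rows=places, cols=transitions):
        α    β    γ    δ    ε    ζ
   p0   0   -1    2    0    0    0
   p1   0    0    0    0   -2    0
   p2  -2    0   -2    4    0    0
   p3   2    0    0   -4    0   -3
   p4   0    4    0    0    3    0
   p5   0    0    0    0    0    2
   p6   0   -2    0    0    0    0

Candidate y = [8, 3, 8, 8, 2, 12, 0]; check y·C column-wise:
  col α: 8·0 + 3·0 + 8·-2 + 8·2 + 2·0 + 12·0 = 0
  col β: 8·-1 + 3·0 + 8·0 + 8·0 + 2·4 + 12·0 + 0·-2 = 0
  col γ: 8·2 + 3·0 + 8·-2 + 8·0 + 2·0 + 12·0 = 0
  col δ: 8·0 + 3·0 + 8·4 + 8·-4 + 2·0 + 12·0 = 0
  col ε: 8·0 + 3·-2 + 8·0 + 8·0 + 2·3 + 12·0 = 0
  col ζ: 8·0 + 3·0 + 8·0 + 8·-3 + 2·0 + 12·2 = 0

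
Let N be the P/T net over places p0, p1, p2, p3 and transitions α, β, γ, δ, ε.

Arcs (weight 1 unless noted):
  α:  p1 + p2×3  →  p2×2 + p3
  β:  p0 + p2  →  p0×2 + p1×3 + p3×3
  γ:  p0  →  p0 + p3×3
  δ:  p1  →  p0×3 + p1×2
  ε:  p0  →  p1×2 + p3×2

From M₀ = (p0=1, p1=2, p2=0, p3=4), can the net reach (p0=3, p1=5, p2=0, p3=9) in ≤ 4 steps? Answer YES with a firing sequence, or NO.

step 1: fire γ:  (p0=1, p1=2, p2=0, p3=4) → (p0=1, p1=2, p2=0, p3=7)
step 2: fire δ:  (p0=1, p1=2, p2=0, p3=7) → (p0=4, p1=3, p2=0, p3=7)
step 3: fire ε:  (p0=4, p1=3, p2=0, p3=7) → (p0=3, p1=5, p2=0, p3=9)

YES — reachable via ⟨γ, δ, ε⟩ (3 firings)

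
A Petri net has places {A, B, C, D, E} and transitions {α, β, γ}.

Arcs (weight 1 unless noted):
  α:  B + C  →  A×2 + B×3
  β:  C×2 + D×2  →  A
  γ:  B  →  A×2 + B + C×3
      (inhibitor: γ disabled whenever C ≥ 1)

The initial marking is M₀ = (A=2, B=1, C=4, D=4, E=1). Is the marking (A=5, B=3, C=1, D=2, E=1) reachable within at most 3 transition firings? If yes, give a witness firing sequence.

YES — reachable via ⟨α, β⟩ (2 firings)

step 1: fire α:  (A=2, B=1, C=4, D=4, E=1) → (A=4, B=3, C=3, D=4, E=1)
step 2: fire β:  (A=4, B=3, C=3, D=4, E=1) → (A=5, B=3, C=1, D=2, E=1)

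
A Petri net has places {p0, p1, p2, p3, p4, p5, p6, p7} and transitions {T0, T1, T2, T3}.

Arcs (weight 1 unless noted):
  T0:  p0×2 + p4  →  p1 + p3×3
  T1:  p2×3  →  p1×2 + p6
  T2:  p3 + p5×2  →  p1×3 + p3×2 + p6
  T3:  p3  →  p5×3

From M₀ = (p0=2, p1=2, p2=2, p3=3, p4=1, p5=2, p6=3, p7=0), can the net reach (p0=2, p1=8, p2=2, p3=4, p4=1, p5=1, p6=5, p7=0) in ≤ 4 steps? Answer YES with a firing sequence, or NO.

step 1: fire T2:  (p0=2, p1=2, p2=2, p3=3, p4=1, p5=2, p6=3, p7=0) → (p0=2, p1=5, p2=2, p3=4, p4=1, p5=0, p6=4, p7=0)
step 2: fire T3:  (p0=2, p1=5, p2=2, p3=4, p4=1, p5=0, p6=4, p7=0) → (p0=2, p1=5, p2=2, p3=3, p4=1, p5=3, p6=4, p7=0)
step 3: fire T2:  (p0=2, p1=5, p2=2, p3=3, p4=1, p5=3, p6=4, p7=0) → (p0=2, p1=8, p2=2, p3=4, p4=1, p5=1, p6=5, p7=0)

YES — reachable via ⟨T2, T3, T2⟩ (3 firings)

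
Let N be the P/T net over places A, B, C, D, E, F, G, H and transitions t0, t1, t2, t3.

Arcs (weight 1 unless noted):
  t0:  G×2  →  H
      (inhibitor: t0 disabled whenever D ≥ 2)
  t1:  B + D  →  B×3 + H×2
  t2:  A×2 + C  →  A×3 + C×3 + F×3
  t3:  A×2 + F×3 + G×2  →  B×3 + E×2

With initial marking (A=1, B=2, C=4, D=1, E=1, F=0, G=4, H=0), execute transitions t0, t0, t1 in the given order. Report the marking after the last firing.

step 1: fire t0:  (A=1, B=2, C=4, D=1, E=1, F=0, G=4, H=0) → (A=1, B=2, C=4, D=1, E=1, F=0, G=2, H=1)
step 2: fire t0:  (A=1, B=2, C=4, D=1, E=1, F=0, G=2, H=1) → (A=1, B=2, C=4, D=1, E=1, F=0, G=0, H=2)
step 3: fire t1:  (A=1, B=2, C=4, D=1, E=1, F=0, G=0, H=2) → (A=1, B=4, C=4, D=0, E=1, F=0, G=0, H=4)

(A=1, B=4, C=4, D=0, E=1, F=0, G=0, H=4)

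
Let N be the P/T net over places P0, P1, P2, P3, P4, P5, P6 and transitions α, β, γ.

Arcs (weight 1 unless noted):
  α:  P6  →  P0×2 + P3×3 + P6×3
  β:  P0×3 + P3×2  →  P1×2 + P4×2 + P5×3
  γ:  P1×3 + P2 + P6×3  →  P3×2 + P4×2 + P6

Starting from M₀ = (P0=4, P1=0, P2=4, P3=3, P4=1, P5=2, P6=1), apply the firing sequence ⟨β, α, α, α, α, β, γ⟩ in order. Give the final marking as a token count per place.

(P0=6, P1=1, P2=3, P3=13, P4=7, P5=8, P6=7)

step 1: fire β:  (P0=4, P1=0, P2=4, P3=3, P4=1, P5=2, P6=1) → (P0=1, P1=2, P2=4, P3=1, P4=3, P5=5, P6=1)
step 2: fire α:  (P0=1, P1=2, P2=4, P3=1, P4=3, P5=5, P6=1) → (P0=3, P1=2, P2=4, P3=4, P4=3, P5=5, P6=3)
step 3: fire α:  (P0=3, P1=2, P2=4, P3=4, P4=3, P5=5, P6=3) → (P0=5, P1=2, P2=4, P3=7, P4=3, P5=5, P6=5)
step 4: fire α:  (P0=5, P1=2, P2=4, P3=7, P4=3, P5=5, P6=5) → (P0=7, P1=2, P2=4, P3=10, P4=3, P5=5, P6=7)
step 5: fire α:  (P0=7, P1=2, P2=4, P3=10, P4=3, P5=5, P6=7) → (P0=9, P1=2, P2=4, P3=13, P4=3, P5=5, P6=9)
step 6: fire β:  (P0=9, P1=2, P2=4, P3=13, P4=3, P5=5, P6=9) → (P0=6, P1=4, P2=4, P3=11, P4=5, P5=8, P6=9)
step 7: fire γ:  (P0=6, P1=4, P2=4, P3=11, P4=5, P5=8, P6=9) → (P0=6, P1=1, P2=3, P3=13, P4=7, P5=8, P6=7)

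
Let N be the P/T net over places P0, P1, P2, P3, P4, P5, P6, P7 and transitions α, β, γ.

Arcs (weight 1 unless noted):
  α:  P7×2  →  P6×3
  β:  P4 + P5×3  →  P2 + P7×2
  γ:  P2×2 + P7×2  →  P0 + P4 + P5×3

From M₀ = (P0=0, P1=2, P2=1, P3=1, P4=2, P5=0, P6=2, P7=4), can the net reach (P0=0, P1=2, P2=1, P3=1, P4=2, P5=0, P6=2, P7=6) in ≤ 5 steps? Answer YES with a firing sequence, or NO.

depth 0: 1 marking
depth 1: 2 markings reached so far
depth 2: 3 markings reached so far
depth 3: 3 markings reached so far
(frontier empty at depth 3; search complete)
target is not among the 3 markings reachable within 5 steps

NO — not reachable within 5 firings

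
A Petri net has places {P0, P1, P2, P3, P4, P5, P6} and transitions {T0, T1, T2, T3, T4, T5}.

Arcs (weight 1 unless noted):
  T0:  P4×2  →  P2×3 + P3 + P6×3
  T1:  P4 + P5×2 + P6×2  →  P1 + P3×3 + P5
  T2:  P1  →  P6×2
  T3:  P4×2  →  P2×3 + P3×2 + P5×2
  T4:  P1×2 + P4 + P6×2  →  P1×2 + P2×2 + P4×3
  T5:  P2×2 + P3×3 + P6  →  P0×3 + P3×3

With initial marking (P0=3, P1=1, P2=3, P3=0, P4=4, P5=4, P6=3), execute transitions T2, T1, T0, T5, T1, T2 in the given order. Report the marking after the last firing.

step 1: fire T2:  (P0=3, P1=1, P2=3, P3=0, P4=4, P5=4, P6=3) → (P0=3, P1=0, P2=3, P3=0, P4=4, P5=4, P6=5)
step 2: fire T1:  (P0=3, P1=0, P2=3, P3=0, P4=4, P5=4, P6=5) → (P0=3, P1=1, P2=3, P3=3, P4=3, P5=3, P6=3)
step 3: fire T0:  (P0=3, P1=1, P2=3, P3=3, P4=3, P5=3, P6=3) → (P0=3, P1=1, P2=6, P3=4, P4=1, P5=3, P6=6)
step 4: fire T5:  (P0=3, P1=1, P2=6, P3=4, P4=1, P5=3, P6=6) → (P0=6, P1=1, P2=4, P3=4, P4=1, P5=3, P6=5)
step 5: fire T1:  (P0=6, P1=1, P2=4, P3=4, P4=1, P5=3, P6=5) → (P0=6, P1=2, P2=4, P3=7, P4=0, P5=2, P6=3)
step 6: fire T2:  (P0=6, P1=2, P2=4, P3=7, P4=0, P5=2, P6=3) → (P0=6, P1=1, P2=4, P3=7, P4=0, P5=2, P6=5)

(P0=6, P1=1, P2=4, P3=7, P4=0, P5=2, P6=5)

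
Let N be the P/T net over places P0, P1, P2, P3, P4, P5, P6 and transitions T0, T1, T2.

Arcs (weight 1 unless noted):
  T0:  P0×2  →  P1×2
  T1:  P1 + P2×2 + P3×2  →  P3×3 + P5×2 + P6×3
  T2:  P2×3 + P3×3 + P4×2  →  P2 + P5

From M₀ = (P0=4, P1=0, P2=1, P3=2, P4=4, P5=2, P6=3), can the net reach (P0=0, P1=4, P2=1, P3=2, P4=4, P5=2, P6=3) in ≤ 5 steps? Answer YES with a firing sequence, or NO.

YES — reachable via ⟨T0, T0⟩ (2 firings)

step 1: fire T0:  (P0=4, P1=0, P2=1, P3=2, P4=4, P5=2, P6=3) → (P0=2, P1=2, P2=1, P3=2, P4=4, P5=2, P6=3)
step 2: fire T0:  (P0=2, P1=2, P2=1, P3=2, P4=4, P5=2, P6=3) → (P0=0, P1=4, P2=1, P3=2, P4=4, P5=2, P6=3)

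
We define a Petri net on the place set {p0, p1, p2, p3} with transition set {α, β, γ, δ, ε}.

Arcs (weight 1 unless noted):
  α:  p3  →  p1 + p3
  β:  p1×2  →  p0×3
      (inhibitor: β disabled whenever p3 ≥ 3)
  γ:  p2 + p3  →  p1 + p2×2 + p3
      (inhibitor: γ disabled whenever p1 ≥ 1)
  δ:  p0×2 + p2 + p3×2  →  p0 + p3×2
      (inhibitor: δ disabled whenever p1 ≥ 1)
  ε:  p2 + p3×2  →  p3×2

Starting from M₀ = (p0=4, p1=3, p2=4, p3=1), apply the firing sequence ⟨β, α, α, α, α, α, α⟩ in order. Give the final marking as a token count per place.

step 1: fire β:  (p0=4, p1=3, p2=4, p3=1) → (p0=7, p1=1, p2=4, p3=1)
step 2: fire α:  (p0=7, p1=1, p2=4, p3=1) → (p0=7, p1=2, p2=4, p3=1)
step 3: fire α:  (p0=7, p1=2, p2=4, p3=1) → (p0=7, p1=3, p2=4, p3=1)
step 4: fire α:  (p0=7, p1=3, p2=4, p3=1) → (p0=7, p1=4, p2=4, p3=1)
step 5: fire α:  (p0=7, p1=4, p2=4, p3=1) → (p0=7, p1=5, p2=4, p3=1)
step 6: fire α:  (p0=7, p1=5, p2=4, p3=1) → (p0=7, p1=6, p2=4, p3=1)
step 7: fire α:  (p0=7, p1=6, p2=4, p3=1) → (p0=7, p1=7, p2=4, p3=1)

(p0=7, p1=7, p2=4, p3=1)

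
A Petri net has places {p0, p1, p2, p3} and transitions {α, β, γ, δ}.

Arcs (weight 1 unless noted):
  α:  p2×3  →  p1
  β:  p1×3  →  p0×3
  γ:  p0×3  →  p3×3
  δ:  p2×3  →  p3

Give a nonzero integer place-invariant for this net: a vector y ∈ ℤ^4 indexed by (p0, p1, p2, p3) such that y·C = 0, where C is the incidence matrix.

y = (p0:3, p1:3, p2:1, p3:3)

Incidence matrix C (rows=places, cols=transitions):
        α    β    γ    δ
   p0   0    3   -3    0
   p1   1   -3    0    0
   p2  -3    0    0   -3
   p3   0    0    3    1

Candidate y = [3, 3, 1, 3]; check y·C column-wise:
  col α: 3·0 + 3·1 + 1·-3 + 3·0 = 0
  col β: 3·3 + 3·-3 + 1·0 + 3·0 = 0
  col γ: 3·-3 + 3·0 + 1·0 + 3·3 = 0
  col δ: 3·0 + 3·0 + 1·-3 + 3·1 = 0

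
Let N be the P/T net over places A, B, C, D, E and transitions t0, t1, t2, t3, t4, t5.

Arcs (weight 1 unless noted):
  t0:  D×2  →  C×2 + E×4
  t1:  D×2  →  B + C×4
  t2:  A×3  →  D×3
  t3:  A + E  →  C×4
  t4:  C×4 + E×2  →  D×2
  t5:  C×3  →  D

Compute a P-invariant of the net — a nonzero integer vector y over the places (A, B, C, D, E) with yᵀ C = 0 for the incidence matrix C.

y = (A:3, B:2, C:1, D:3, E:1)

Incidence matrix C (rows=places, cols=transitions):
       t0   t1   t2   t3   t4   t5
    A   0    0   -3   -1    0    0
    B   0    1    0    0    0    0
    C   2    4    0    4   -4   -3
    D  -2   -2    3    0    2    1
    E   4    0    0   -1   -2    0

Candidate y = [3, 2, 1, 3, 1]; check y·C column-wise:
  col t0: 3·0 + 2·0 + 1·2 + 3·-2 + 1·4 = 0
  col t1: 3·0 + 2·1 + 1·4 + 3·-2 + 1·0 = 0
  col t2: 3·-3 + 2·0 + 1·0 + 3·3 + 1·0 = 0
  col t3: 3·-1 + 2·0 + 1·4 + 3·0 + 1·-1 = 0
  col t4: 3·0 + 2·0 + 1·-4 + 3·2 + 1·-2 = 0
  col t5: 3·0 + 2·0 + 1·-3 + 3·1 + 1·0 = 0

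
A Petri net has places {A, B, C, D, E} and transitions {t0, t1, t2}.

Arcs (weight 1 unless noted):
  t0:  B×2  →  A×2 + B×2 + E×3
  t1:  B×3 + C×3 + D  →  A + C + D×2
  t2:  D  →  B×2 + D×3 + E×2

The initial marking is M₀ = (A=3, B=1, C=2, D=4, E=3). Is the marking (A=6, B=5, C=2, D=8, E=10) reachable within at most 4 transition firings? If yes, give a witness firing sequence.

NO — not reachable within 4 firings

depth 0: 1 marking
depth 1: 2 markings reached so far
depth 2: 4 markings reached so far
depth 3: 7 markings reached so far
depth 4: 11 markings reached so far
target is not among the 11 markings reachable within 4 steps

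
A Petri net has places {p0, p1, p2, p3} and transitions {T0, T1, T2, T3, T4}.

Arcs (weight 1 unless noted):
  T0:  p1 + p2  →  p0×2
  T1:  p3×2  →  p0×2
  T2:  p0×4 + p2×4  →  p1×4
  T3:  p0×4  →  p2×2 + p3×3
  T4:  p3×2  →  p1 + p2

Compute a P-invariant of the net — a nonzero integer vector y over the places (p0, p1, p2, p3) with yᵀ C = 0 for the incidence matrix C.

Incidence matrix C (rows=places, cols=transitions):
       T0   T1   T2   T3   T4
   p0   2    2   -4   -4    0
   p1  -1    0    4    0    1
   p2  -1    0   -4    2    1
   p3   0   -2    0    3   -2

Candidate y = [2, 3, 1, 2]; check y·C column-wise:
  col T0: 2·2 + 3·-1 + 1·-1 + 2·0 = 0
  col T1: 2·2 + 3·0 + 1·0 + 2·-2 = 0
  col T2: 2·-4 + 3·4 + 1·-4 + 2·0 = 0
  col T3: 2·-4 + 3·0 + 1·2 + 2·3 = 0
  col T4: 2·0 + 3·1 + 1·1 + 2·-2 = 0

y = (p0:2, p1:3, p2:1, p3:2)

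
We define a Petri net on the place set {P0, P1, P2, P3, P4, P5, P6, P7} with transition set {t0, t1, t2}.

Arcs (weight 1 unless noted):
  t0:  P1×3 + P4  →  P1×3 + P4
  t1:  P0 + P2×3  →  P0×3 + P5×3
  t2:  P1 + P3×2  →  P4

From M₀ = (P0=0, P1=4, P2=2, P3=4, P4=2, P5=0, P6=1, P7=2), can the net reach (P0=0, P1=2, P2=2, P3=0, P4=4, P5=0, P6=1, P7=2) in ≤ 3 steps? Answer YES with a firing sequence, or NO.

YES — reachable via ⟨t2, t2⟩ (2 firings)

step 1: fire t2:  (P0=0, P1=4, P2=2, P3=4, P4=2, P5=0, P6=1, P7=2) → (P0=0, P1=3, P2=2, P3=2, P4=3, P5=0, P6=1, P7=2)
step 2: fire t2:  (P0=0, P1=3, P2=2, P3=2, P4=3, P5=0, P6=1, P7=2) → (P0=0, P1=2, P2=2, P3=0, P4=4, P5=0, P6=1, P7=2)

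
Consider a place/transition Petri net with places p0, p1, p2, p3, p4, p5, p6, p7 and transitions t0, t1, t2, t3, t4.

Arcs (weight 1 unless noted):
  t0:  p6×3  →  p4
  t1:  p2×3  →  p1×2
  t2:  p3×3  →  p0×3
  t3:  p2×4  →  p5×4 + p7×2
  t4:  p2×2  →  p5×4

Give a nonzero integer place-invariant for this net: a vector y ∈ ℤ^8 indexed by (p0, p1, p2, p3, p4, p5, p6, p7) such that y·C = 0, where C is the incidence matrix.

y = (p0:1, p1:0, p2:0, p3:1, p4:0, p5:0, p6:0, p7:0)

Incidence matrix C (rows=places, cols=transitions):
       t0   t1   t2   t3   t4
   p0   0    0    3    0    0
   p1   0    2    0    0    0
   p2   0   -3    0   -4   -2
   p3   0    0   -3    0    0
   p4   1    0    0    0    0
   p5   0    0    0    4    4
   p6  -3    0    0    0    0
   p7   0    0    0    2    0

Candidate y = [1, 0, 0, 1, 0, 0, 0, 0]; check y·C column-wise:
  col t0: 1·0 + 1·0 + 0·1 + 0·-3 = 0
  col t1: 1·0 + 0·2 + 0·-3 + 1·0 = 0
  col t2: 1·3 + 1·-3 = 0
  col t3: 1·0 + 0·-4 + 1·0 + 0·4 + 0·2 = 0
  col t4: 1·0 + 0·-2 + 1·0 + 0·4 = 0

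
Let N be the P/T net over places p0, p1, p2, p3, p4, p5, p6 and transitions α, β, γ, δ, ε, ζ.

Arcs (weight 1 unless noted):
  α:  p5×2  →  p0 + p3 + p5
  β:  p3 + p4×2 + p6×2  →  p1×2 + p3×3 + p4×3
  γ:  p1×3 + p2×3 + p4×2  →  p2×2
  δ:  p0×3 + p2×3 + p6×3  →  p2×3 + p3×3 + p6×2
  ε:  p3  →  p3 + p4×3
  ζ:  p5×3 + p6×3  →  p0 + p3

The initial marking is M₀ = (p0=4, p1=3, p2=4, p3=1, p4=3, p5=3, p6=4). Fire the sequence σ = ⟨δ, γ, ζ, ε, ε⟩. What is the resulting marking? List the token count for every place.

step 1: fire δ:  (p0=4, p1=3, p2=4, p3=1, p4=3, p5=3, p6=4) → (p0=1, p1=3, p2=4, p3=4, p4=3, p5=3, p6=3)
step 2: fire γ:  (p0=1, p1=3, p2=4, p3=4, p4=3, p5=3, p6=3) → (p0=1, p1=0, p2=3, p3=4, p4=1, p5=3, p6=3)
step 3: fire ζ:  (p0=1, p1=0, p2=3, p3=4, p4=1, p5=3, p6=3) → (p0=2, p1=0, p2=3, p3=5, p4=1, p5=0, p6=0)
step 4: fire ε:  (p0=2, p1=0, p2=3, p3=5, p4=1, p5=0, p6=0) → (p0=2, p1=0, p2=3, p3=5, p4=4, p5=0, p6=0)
step 5: fire ε:  (p0=2, p1=0, p2=3, p3=5, p4=4, p5=0, p6=0) → (p0=2, p1=0, p2=3, p3=5, p4=7, p5=0, p6=0)

(p0=2, p1=0, p2=3, p3=5, p4=7, p5=0, p6=0)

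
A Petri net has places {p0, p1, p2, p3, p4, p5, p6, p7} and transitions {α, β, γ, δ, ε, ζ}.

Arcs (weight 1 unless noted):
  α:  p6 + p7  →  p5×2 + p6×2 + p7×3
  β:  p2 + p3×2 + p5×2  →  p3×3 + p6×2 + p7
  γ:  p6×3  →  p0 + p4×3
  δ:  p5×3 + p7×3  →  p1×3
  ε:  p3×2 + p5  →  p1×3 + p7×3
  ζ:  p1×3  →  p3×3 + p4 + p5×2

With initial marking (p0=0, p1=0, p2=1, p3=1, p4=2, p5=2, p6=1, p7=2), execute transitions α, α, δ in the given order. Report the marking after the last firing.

step 1: fire α:  (p0=0, p1=0, p2=1, p3=1, p4=2, p5=2, p6=1, p7=2) → (p0=0, p1=0, p2=1, p3=1, p4=2, p5=4, p6=2, p7=4)
step 2: fire α:  (p0=0, p1=0, p2=1, p3=1, p4=2, p5=4, p6=2, p7=4) → (p0=0, p1=0, p2=1, p3=1, p4=2, p5=6, p6=3, p7=6)
step 3: fire δ:  (p0=0, p1=0, p2=1, p3=1, p4=2, p5=6, p6=3, p7=6) → (p0=0, p1=3, p2=1, p3=1, p4=2, p5=3, p6=3, p7=3)

(p0=0, p1=3, p2=1, p3=1, p4=2, p5=3, p6=3, p7=3)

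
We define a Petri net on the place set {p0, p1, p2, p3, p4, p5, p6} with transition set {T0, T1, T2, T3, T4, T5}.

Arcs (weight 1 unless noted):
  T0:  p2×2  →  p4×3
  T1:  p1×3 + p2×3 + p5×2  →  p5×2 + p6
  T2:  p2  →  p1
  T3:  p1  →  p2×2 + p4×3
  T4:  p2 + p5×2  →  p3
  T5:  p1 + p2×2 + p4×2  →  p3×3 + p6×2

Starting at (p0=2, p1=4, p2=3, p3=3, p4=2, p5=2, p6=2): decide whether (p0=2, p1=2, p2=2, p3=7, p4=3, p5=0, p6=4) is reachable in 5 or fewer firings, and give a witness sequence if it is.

YES — reachable via ⟨T3, T4, T5⟩ (3 firings)

step 1: fire T3:  (p0=2, p1=4, p2=3, p3=3, p4=2, p5=2, p6=2) → (p0=2, p1=3, p2=5, p3=3, p4=5, p5=2, p6=2)
step 2: fire T4:  (p0=2, p1=3, p2=5, p3=3, p4=5, p5=2, p6=2) → (p0=2, p1=3, p2=4, p3=4, p4=5, p5=0, p6=2)
step 3: fire T5:  (p0=2, p1=3, p2=4, p3=4, p4=5, p5=0, p6=2) → (p0=2, p1=2, p2=2, p3=7, p4=3, p5=0, p6=4)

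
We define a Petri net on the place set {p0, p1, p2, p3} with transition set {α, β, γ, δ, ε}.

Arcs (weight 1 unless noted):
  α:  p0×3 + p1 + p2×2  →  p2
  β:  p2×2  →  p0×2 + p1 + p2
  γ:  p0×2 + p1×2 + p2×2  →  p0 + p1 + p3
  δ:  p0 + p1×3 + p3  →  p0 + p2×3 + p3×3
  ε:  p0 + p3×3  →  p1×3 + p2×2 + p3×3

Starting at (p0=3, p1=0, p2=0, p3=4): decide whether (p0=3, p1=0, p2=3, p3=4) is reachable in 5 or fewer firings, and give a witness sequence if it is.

NO — not reachable within 5 firings

depth 0: 1 marking
depth 1: 2 markings reached so far
depth 2: 6 markings reached so far
depth 3: 11 markings reached so far
depth 4: 20 markings reached so far
depth 5: 35 markings reached so far
target is not among the 35 markings reachable within 5 steps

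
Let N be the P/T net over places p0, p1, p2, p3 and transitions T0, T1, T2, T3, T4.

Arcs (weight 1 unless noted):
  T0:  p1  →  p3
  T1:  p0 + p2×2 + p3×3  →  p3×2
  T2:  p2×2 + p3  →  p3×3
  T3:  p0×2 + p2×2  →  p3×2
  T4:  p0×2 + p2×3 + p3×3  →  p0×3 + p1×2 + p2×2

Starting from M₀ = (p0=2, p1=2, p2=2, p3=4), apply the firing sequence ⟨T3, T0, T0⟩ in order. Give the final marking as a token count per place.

step 1: fire T3:  (p0=2, p1=2, p2=2, p3=4) → (p0=0, p1=2, p2=0, p3=6)
step 2: fire T0:  (p0=0, p1=2, p2=0, p3=6) → (p0=0, p1=1, p2=0, p3=7)
step 3: fire T0:  (p0=0, p1=1, p2=0, p3=7) → (p0=0, p1=0, p2=0, p3=8)

(p0=0, p1=0, p2=0, p3=8)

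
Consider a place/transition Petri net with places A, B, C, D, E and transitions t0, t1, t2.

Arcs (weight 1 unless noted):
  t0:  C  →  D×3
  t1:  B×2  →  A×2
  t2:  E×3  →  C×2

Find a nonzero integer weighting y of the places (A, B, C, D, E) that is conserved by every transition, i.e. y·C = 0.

Incidence matrix C (rows=places, cols=transitions):
       t0   t1   t2
    A   0    2    0
    B   0   -2    0
    C  -1    0    2
    D   3    0    0
    E   0    0   -3

Candidate y = [1, 1, 0, 0, 0]; check y·C column-wise:
  col t0: 1·0 + 1·0 + 0·-1 + 0·3 = 0
  col t1: 1·2 + 1·-2 = 0
  col t2: 1·0 + 1·0 + 0·2 + 0·-3 = 0

y = (A:1, B:1, C:0, D:0, E:0)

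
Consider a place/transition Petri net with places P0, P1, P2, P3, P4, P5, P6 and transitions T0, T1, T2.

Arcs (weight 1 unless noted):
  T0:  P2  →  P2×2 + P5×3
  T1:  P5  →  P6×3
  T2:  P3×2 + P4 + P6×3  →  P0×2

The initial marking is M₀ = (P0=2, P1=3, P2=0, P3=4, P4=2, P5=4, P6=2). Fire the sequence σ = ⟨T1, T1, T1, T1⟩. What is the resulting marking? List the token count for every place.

(P0=2, P1=3, P2=0, P3=4, P4=2, P5=0, P6=14)

step 1: fire T1:  (P0=2, P1=3, P2=0, P3=4, P4=2, P5=4, P6=2) → (P0=2, P1=3, P2=0, P3=4, P4=2, P5=3, P6=5)
step 2: fire T1:  (P0=2, P1=3, P2=0, P3=4, P4=2, P5=3, P6=5) → (P0=2, P1=3, P2=0, P3=4, P4=2, P5=2, P6=8)
step 3: fire T1:  (P0=2, P1=3, P2=0, P3=4, P4=2, P5=2, P6=8) → (P0=2, P1=3, P2=0, P3=4, P4=2, P5=1, P6=11)
step 4: fire T1:  (P0=2, P1=3, P2=0, P3=4, P4=2, P5=1, P6=11) → (P0=2, P1=3, P2=0, P3=4, P4=2, P5=0, P6=14)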